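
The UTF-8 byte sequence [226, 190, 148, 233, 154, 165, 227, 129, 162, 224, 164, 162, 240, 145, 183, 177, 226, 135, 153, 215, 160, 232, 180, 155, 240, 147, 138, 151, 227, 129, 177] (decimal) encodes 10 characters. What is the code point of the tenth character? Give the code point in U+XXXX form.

U+3071

Offset 0: leading byte 0xE2 = 11100010 → 3-byte char #1 = E2 BE 94.
Offset 3: leading byte 0xE9 = 11101001 → 3-byte char #2 = E9 9A A5.
Offset 6: leading byte 0xE3 = 11100011 → 3-byte char #3 = E3 81 A2.
Offset 9: leading byte 0xE0 = 11100000 → 3-byte char #4 = E0 A4 A2.
Offset 12: leading byte 0xF0 = 11110000 → 4-byte char #5 = F0 91 B7 B1.
Offset 16: leading byte 0xE2 = 11100010 → 3-byte char #6 = E2 87 99.
Offset 19: leading byte 0xD7 = 11010111 → 2-byte char #7 = D7 A0.
Offset 21: leading byte 0xE8 = 11101000 → 3-byte char #8 = E8 B4 9B.
Offset 24: leading byte 0xF0 = 11110000 → 4-byte char #9 = F0 93 8A 97.
Offset 28: leading byte 0xE3 = 11100011 → 3-byte char #10 = E3 81 B1.
Leading byte 0xE3 = 11100011 matches 1110xxxx → 3-byte sequence.
Byte 1: 0xE3 = 11100011, payload 0011 (4 bits).
Byte 2: 0x81 = 10000001 (10xxxxxx ✓), payload 000001.
Byte 3: 0xB1 = 10110001 (10xxxxxx ✓), payload 110001.
Concatenate: 0011000001110001 = 0x3071 (16 bits → U+3071).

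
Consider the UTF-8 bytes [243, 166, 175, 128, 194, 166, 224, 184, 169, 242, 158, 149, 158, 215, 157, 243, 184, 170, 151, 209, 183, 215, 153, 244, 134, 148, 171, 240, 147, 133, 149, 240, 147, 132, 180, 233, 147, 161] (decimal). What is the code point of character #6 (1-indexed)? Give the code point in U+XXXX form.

U+F8A97

Offset 0: leading byte 0xF3 = 11110011 → 4-byte char #1 = F3 A6 AF 80.
Offset 4: leading byte 0xC2 = 11000010 → 2-byte char #2 = C2 A6.
Offset 6: leading byte 0xE0 = 11100000 → 3-byte char #3 = E0 B8 A9.
Offset 9: leading byte 0xF2 = 11110010 → 4-byte char #4 = F2 9E 95 9E.
Offset 13: leading byte 0xD7 = 11010111 → 2-byte char #5 = D7 9D.
Offset 15: leading byte 0xF3 = 11110011 → 4-byte char #6 = F3 B8 AA 97.
Leading byte 0xF3 = 11110011 matches 11110xxx → 4-byte sequence.
Byte 1: 0xF3 = 11110011, payload 011 (3 bits).
Byte 2: 0xB8 = 10111000 (10xxxxxx ✓), payload 111000.
Byte 3: 0xAA = 10101010 (10xxxxxx ✓), payload 101010.
Byte 4: 0x97 = 10010111 (10xxxxxx ✓), payload 010111.
Concatenate: 011111000101010010111 = 0xF8A97 (21 bits → U+F8A97).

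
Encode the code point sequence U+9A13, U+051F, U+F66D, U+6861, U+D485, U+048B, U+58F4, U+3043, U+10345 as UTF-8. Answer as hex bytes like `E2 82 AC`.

U+9A13: 3-byte form → E9 A8 93.
U+051F: 2-byte form → D4 9F.
U+F66D: 3-byte form → EF 99 AD.
U+6861: 3-byte form → E6 A1 A1.
U+D485: 3-byte form → ED 92 85.
U+048B: 2-byte form → D2 8B.
U+58F4: 3-byte form → E5 A3 B4.
U+3043: 3-byte form → E3 81 83.
U+10345: 4-byte form → F0 90 8D 85.
Concatenated (26 bytes): E9 A8 93 D4 9F EF 99 AD E6 A1 A1 ED 92 85 D2 8B E5 A3 B4 E3 81 83 F0 90 8D 85.

E9 A8 93 D4 9F EF 99 AD E6 A1 A1 ED 92 85 D2 8B E5 A3 B4 E3 81 83 F0 90 8D 85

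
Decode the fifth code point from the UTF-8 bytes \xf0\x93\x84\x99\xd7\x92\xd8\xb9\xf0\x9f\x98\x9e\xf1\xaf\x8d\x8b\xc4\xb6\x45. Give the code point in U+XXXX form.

U+6F34B

Offset 0: leading byte 0xF0 = 11110000 → 4-byte char #1 = F0 93 84 99.
Offset 4: leading byte 0xD7 = 11010111 → 2-byte char #2 = D7 92.
Offset 6: leading byte 0xD8 = 11011000 → 2-byte char #3 = D8 B9.
Offset 8: leading byte 0xF0 = 11110000 → 4-byte char #4 = F0 9F 98 9E.
Offset 12: leading byte 0xF1 = 11110001 → 4-byte char #5 = F1 AF 8D 8B.
Leading byte 0xF1 = 11110001 matches 11110xxx → 4-byte sequence.
Byte 1: 0xF1 = 11110001, payload 001 (3 bits).
Byte 2: 0xAF = 10101111 (10xxxxxx ✓), payload 101111.
Byte 3: 0x8D = 10001101 (10xxxxxx ✓), payload 001101.
Byte 4: 0x8B = 10001011 (10xxxxxx ✓), payload 001011.
Concatenate: 001101111001101001011 = 0x6F34B (21 bits → U+6F34B).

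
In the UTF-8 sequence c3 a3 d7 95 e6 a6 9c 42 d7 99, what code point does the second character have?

U+05D5

Offset 0: leading byte 0xC3 = 11000011 → 2-byte char #1 = C3 A3.
Offset 2: leading byte 0xD7 = 11010111 → 2-byte char #2 = D7 95.
Leading byte 0xD7 = 11010111 matches 110xxxxx → 2-byte sequence.
Byte 1: 0xD7 = 11010111, payload 10111 (5 bits).
Byte 2: 0x95 = 10010101 (10xxxxxx ✓), payload 010101.
Concatenate: 10111010101 = 0x5D5 (11 bits → U+05D5).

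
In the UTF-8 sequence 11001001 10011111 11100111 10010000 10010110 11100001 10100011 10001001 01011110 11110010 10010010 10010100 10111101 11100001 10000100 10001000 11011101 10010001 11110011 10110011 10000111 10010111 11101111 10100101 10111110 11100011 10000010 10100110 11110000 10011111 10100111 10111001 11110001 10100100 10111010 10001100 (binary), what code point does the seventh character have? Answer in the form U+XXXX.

U+0751

Offset 0: leading byte 0xC9 = 11001001 → 2-byte char #1 = C9 9F.
Offset 2: leading byte 0xE7 = 11100111 → 3-byte char #2 = E7 90 96.
Offset 5: leading byte 0xE1 = 11100001 → 3-byte char #3 = E1 A3 89.
Offset 8: leading byte 0x5E = 01011110 → 1-byte char #4 = 5E.
Offset 9: leading byte 0xF2 = 11110010 → 4-byte char #5 = F2 92 94 BD.
Offset 13: leading byte 0xE1 = 11100001 → 3-byte char #6 = E1 84 88.
Offset 16: leading byte 0xDD = 11011101 → 2-byte char #7 = DD 91.
Leading byte 0xDD = 11011101 matches 110xxxxx → 2-byte sequence.
Byte 1: 0xDD = 11011101, payload 11101 (5 bits).
Byte 2: 0x91 = 10010001 (10xxxxxx ✓), payload 010001.
Concatenate: 11101010001 = 0x751 (11 bits → U+0751).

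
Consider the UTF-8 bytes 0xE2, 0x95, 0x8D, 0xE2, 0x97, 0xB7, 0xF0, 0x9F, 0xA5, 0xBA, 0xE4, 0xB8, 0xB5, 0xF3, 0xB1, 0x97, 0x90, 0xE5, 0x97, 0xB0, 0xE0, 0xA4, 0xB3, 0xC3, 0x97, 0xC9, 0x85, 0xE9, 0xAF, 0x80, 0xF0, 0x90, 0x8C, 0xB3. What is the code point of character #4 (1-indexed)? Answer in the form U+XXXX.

U+4E35

Offset 0: leading byte 0xE2 = 11100010 → 3-byte char #1 = E2 95 8D.
Offset 3: leading byte 0xE2 = 11100010 → 3-byte char #2 = E2 97 B7.
Offset 6: leading byte 0xF0 = 11110000 → 4-byte char #3 = F0 9F A5 BA.
Offset 10: leading byte 0xE4 = 11100100 → 3-byte char #4 = E4 B8 B5.
Leading byte 0xE4 = 11100100 matches 1110xxxx → 3-byte sequence.
Byte 1: 0xE4 = 11100100, payload 0100 (4 bits).
Byte 2: 0xB8 = 10111000 (10xxxxxx ✓), payload 111000.
Byte 3: 0xB5 = 10110101 (10xxxxxx ✓), payload 110101.
Concatenate: 0100111000110101 = 0x4E35 (16 bits → U+4E35).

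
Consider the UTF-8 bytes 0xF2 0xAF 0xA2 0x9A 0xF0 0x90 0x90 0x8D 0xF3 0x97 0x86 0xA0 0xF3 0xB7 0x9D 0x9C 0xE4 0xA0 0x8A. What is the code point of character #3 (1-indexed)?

Offset 0: leading byte 0xF2 = 11110010 → 4-byte char #1 = F2 AF A2 9A.
Offset 4: leading byte 0xF0 = 11110000 → 4-byte char #2 = F0 90 90 8D.
Offset 8: leading byte 0xF3 = 11110011 → 4-byte char #3 = F3 97 86 A0.
Leading byte 0xF3 = 11110011 matches 11110xxx → 4-byte sequence.
Byte 1: 0xF3 = 11110011, payload 011 (3 bits).
Byte 2: 0x97 = 10010111 (10xxxxxx ✓), payload 010111.
Byte 3: 0x86 = 10000110 (10xxxxxx ✓), payload 000110.
Byte 4: 0xA0 = 10100000 (10xxxxxx ✓), payload 100000.
Concatenate: 011010111000110100000 = 0xD71A0 (21 bits → U+D71A0).

U+D71A0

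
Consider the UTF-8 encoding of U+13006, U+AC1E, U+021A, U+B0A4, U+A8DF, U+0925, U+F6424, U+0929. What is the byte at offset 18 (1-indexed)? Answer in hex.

0xA5

1-indexed offset 18 is 0-indexed offset 17.
U+13006 → 4-byte form F0 93 80 86 at offsets 0–3.
U+AC1E → 3-byte form EA B0 9E at offsets 4–6.
U+021A → 2-byte form C8 9A at offsets 7–8.
U+B0A4 → 3-byte form EB 82 A4 at offsets 9–11.
U+A8DF → 3-byte form EA A3 9F at offsets 12–14.
U+0925 → 3-byte form E0 A4 A5 at offsets 15–17.
Offset 17 falls in char 6's range; it's byte 3 of E0 A4 A5 = 0xA5.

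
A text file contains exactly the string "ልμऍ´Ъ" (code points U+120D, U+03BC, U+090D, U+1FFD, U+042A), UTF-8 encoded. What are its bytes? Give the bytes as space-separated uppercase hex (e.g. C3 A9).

E1 88 8D CE BC E0 A4 8D E1 BF BD D0 AA

U+120D: 3-byte form → E1 88 8D.
U+03BC: 2-byte form → CE BC.
U+090D: 3-byte form → E0 A4 8D.
U+1FFD: 3-byte form → E1 BF BD.
U+042A: 2-byte form → D0 AA.
Concatenated (13 bytes): E1 88 8D CE BC E0 A4 8D E1 BF BD D0 AA.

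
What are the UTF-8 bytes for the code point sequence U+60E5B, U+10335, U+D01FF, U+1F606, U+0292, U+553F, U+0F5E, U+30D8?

U+60E5B: 4-byte form → F1 A0 B9 9B.
U+10335: 4-byte form → F0 90 8C B5.
U+D01FF: 4-byte form → F3 90 87 BF.
U+1F606: 4-byte form → F0 9F 98 86.
U+0292: 2-byte form → CA 92.
U+553F: 3-byte form → E5 94 BF.
U+0F5E: 3-byte form → E0 BD 9E.
U+30D8: 3-byte form → E3 83 98.
Concatenated (27 bytes): F1 A0 B9 9B F0 90 8C B5 F3 90 87 BF F0 9F 98 86 CA 92 E5 94 BF E0 BD 9E E3 83 98.

F1 A0 B9 9B F0 90 8C B5 F3 90 87 BF F0 9F 98 86 CA 92 E5 94 BF E0 BD 9E E3 83 98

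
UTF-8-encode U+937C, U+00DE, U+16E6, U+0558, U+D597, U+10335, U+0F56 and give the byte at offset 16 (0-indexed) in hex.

0xB5

U+937C → 3-byte form E9 8D BC at offsets 0–2.
U+00DE → 2-byte form C3 9E at offsets 3–4.
U+16E6 → 3-byte form E1 9B A6 at offsets 5–7.
U+0558 → 2-byte form D5 98 at offsets 8–9.
U+D597 → 3-byte form ED 96 97 at offsets 10–12.
U+10335 → 4-byte form F0 90 8C B5 at offsets 13–16.
Offset 16 falls in char 6's range; it's byte 4 of F0 90 8C B5 = 0xB5.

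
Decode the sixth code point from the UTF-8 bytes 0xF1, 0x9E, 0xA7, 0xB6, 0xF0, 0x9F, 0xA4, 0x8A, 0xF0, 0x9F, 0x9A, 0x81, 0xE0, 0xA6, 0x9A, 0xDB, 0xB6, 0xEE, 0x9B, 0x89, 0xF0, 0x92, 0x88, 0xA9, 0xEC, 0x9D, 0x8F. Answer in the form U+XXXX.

Offset 0: leading byte 0xF1 = 11110001 → 4-byte char #1 = F1 9E A7 B6.
Offset 4: leading byte 0xF0 = 11110000 → 4-byte char #2 = F0 9F A4 8A.
Offset 8: leading byte 0xF0 = 11110000 → 4-byte char #3 = F0 9F 9A 81.
Offset 12: leading byte 0xE0 = 11100000 → 3-byte char #4 = E0 A6 9A.
Offset 15: leading byte 0xDB = 11011011 → 2-byte char #5 = DB B6.
Offset 17: leading byte 0xEE = 11101110 → 3-byte char #6 = EE 9B 89.
Leading byte 0xEE = 11101110 matches 1110xxxx → 3-byte sequence.
Byte 1: 0xEE = 11101110, payload 1110 (4 bits).
Byte 2: 0x9B = 10011011 (10xxxxxx ✓), payload 011011.
Byte 3: 0x89 = 10001001 (10xxxxxx ✓), payload 001001.
Concatenate: 1110011011001001 = 0xE6C9 (16 bits → U+E6C9).

U+E6C9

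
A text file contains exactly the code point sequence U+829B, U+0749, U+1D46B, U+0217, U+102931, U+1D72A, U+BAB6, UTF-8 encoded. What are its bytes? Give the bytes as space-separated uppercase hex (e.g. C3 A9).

U+829B: 3-byte form → E8 8A 9B.
U+0749: 2-byte form → DD 89.
U+1D46B: 4-byte form → F0 9D 91 AB.
U+0217: 2-byte form → C8 97.
U+102931: 4-byte form → F4 82 A4 B1.
U+1D72A: 4-byte form → F0 9D 9C AA.
U+BAB6: 3-byte form → EB AA B6.
Concatenated (22 bytes): E8 8A 9B DD 89 F0 9D 91 AB C8 97 F4 82 A4 B1 F0 9D 9C AA EB AA B6.

E8 8A 9B DD 89 F0 9D 91 AB C8 97 F4 82 A4 B1 F0 9D 9C AA EB AA B6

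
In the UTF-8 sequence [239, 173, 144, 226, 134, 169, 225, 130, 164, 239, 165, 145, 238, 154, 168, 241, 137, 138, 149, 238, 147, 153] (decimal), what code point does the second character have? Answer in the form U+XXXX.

Offset 0: leading byte 0xEF = 11101111 → 3-byte char #1 = EF AD 90.
Offset 3: leading byte 0xE2 = 11100010 → 3-byte char #2 = E2 86 A9.
Leading byte 0xE2 = 11100010 matches 1110xxxx → 3-byte sequence.
Byte 1: 0xE2 = 11100010, payload 0010 (4 bits).
Byte 2: 0x86 = 10000110 (10xxxxxx ✓), payload 000110.
Byte 3: 0xA9 = 10101001 (10xxxxxx ✓), payload 101001.
Concatenate: 0010000110101001 = 0x21A9 (16 bits → U+21A9).

U+21A9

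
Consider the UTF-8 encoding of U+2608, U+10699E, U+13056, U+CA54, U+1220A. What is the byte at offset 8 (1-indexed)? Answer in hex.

0xF0

1-indexed offset 8 is 0-indexed offset 7.
U+2608 → 3-byte form E2 98 88 at offsets 0–2.
U+10699E → 4-byte form F4 86 A6 9E at offsets 3–6.
U+13056 → 4-byte form F0 93 81 96 at offsets 7–10.
Offset 7 falls in char 3's range; it's byte 1 of F0 93 81 96 = 0xF0.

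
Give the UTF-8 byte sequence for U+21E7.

E2 87 A7

U+21E7 = 0x21E7 = 8679 decimal. In range U+0800–U+FFFF → 3-byte form: 1110xxxx 10xxxxxx 10xxxxxx.
Binary (16 bits): 0010000111100111.
Split 4+6+6: 0010 | 000111 | 100111.
Byte 1: 11100010 = 0xE2.
Byte 2: 10000111 = 0x87.
Byte 3: 10100111 = 0xA7.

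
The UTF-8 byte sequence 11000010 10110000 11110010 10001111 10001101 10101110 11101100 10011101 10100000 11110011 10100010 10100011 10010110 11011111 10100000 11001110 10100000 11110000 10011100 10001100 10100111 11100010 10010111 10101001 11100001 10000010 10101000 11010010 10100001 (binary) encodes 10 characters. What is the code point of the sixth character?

Offset 0: leading byte 0xC2 = 11000010 → 2-byte char #1 = C2 B0.
Offset 2: leading byte 0xF2 = 11110010 → 4-byte char #2 = F2 8F 8D AE.
Offset 6: leading byte 0xEC = 11101100 → 3-byte char #3 = EC 9D A0.
Offset 9: leading byte 0xF3 = 11110011 → 4-byte char #4 = F3 A2 A3 96.
Offset 13: leading byte 0xDF = 11011111 → 2-byte char #5 = DF A0.
Offset 15: leading byte 0xCE = 11001110 → 2-byte char #6 = CE A0.
Leading byte 0xCE = 11001110 matches 110xxxxx → 2-byte sequence.
Byte 1: 0xCE = 11001110, payload 01110 (5 bits).
Byte 2: 0xA0 = 10100000 (10xxxxxx ✓), payload 100000.
Concatenate: 01110100000 = 0x3A0 (11 bits → U+03A0).

U+03A0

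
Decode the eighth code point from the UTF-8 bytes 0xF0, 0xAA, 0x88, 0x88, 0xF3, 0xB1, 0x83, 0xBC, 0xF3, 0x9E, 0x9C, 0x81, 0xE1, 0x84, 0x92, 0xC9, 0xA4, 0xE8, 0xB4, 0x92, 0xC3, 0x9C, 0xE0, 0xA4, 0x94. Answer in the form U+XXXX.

Offset 0: leading byte 0xF0 = 11110000 → 4-byte char #1 = F0 AA 88 88.
Offset 4: leading byte 0xF3 = 11110011 → 4-byte char #2 = F3 B1 83 BC.
Offset 8: leading byte 0xF3 = 11110011 → 4-byte char #3 = F3 9E 9C 81.
Offset 12: leading byte 0xE1 = 11100001 → 3-byte char #4 = E1 84 92.
Offset 15: leading byte 0xC9 = 11001001 → 2-byte char #5 = C9 A4.
Offset 17: leading byte 0xE8 = 11101000 → 3-byte char #6 = E8 B4 92.
Offset 20: leading byte 0xC3 = 11000011 → 2-byte char #7 = C3 9C.
Offset 22: leading byte 0xE0 = 11100000 → 3-byte char #8 = E0 A4 94.
Leading byte 0xE0 = 11100000 matches 1110xxxx → 3-byte sequence.
Byte 1: 0xE0 = 11100000, payload 0000 (4 bits).
Byte 2: 0xA4 = 10100100 (10xxxxxx ✓), payload 100100.
Byte 3: 0x94 = 10010100 (10xxxxxx ✓), payload 010100.
Concatenate: 0000100100010100 = 0x914 (16 bits → U+0914).

U+0914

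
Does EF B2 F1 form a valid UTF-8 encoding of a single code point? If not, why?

invalid (non-continuation byte where continuation expected)

Leading byte 0xEF = 11101111 → 3-byte form.
Byte 3 is 0xF1 = 11110001, which is not 10xxxxxx — expected a continuation byte.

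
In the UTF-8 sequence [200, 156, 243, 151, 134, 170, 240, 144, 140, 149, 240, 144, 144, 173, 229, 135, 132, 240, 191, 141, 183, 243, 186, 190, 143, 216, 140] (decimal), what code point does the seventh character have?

U+FAF8F

Offset 0: leading byte 0xC8 = 11001000 → 2-byte char #1 = C8 9C.
Offset 2: leading byte 0xF3 = 11110011 → 4-byte char #2 = F3 97 86 AA.
Offset 6: leading byte 0xF0 = 11110000 → 4-byte char #3 = F0 90 8C 95.
Offset 10: leading byte 0xF0 = 11110000 → 4-byte char #4 = F0 90 90 AD.
Offset 14: leading byte 0xE5 = 11100101 → 3-byte char #5 = E5 87 84.
Offset 17: leading byte 0xF0 = 11110000 → 4-byte char #6 = F0 BF 8D B7.
Offset 21: leading byte 0xF3 = 11110011 → 4-byte char #7 = F3 BA BE 8F.
Leading byte 0xF3 = 11110011 matches 11110xxx → 4-byte sequence.
Byte 1: 0xF3 = 11110011, payload 011 (3 bits).
Byte 2: 0xBA = 10111010 (10xxxxxx ✓), payload 111010.
Byte 3: 0xBE = 10111110 (10xxxxxx ✓), payload 111110.
Byte 4: 0x8F = 10001111 (10xxxxxx ✓), payload 001111.
Concatenate: 011111010111110001111 = 0xFAF8F (21 bits → U+FAF8F).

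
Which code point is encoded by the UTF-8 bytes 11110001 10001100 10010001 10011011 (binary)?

U+4C45B

Leading byte 0xF1 = 11110001 matches 11110xxx → 4-byte sequence.
Byte 1: 0xF1 = 11110001, payload 001 (3 bits).
Byte 2: 0x8C = 10001100 (10xxxxxx ✓), payload 001100.
Byte 3: 0x91 = 10010001 (10xxxxxx ✓), payload 010001.
Byte 4: 0x9B = 10011011 (10xxxxxx ✓), payload 011011.
Concatenate: 001001100010001011011 = 0x4C45B (21 bits → U+4C45B).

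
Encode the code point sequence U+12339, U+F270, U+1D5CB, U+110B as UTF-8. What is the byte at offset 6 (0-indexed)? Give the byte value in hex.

U+12339 → 4-byte form F0 92 8C B9 at offsets 0–3.
U+F270 → 3-byte form EF 89 B0 at offsets 4–6.
Offset 6 falls in char 2's range; it's byte 3 of EF 89 B0 = 0xB0.

0xB0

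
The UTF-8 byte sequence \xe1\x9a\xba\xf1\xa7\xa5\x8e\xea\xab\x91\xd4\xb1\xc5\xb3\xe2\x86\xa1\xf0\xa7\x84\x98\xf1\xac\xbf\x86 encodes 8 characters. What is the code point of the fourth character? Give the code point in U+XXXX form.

Offset 0: leading byte 0xE1 = 11100001 → 3-byte char #1 = E1 9A BA.
Offset 3: leading byte 0xF1 = 11110001 → 4-byte char #2 = F1 A7 A5 8E.
Offset 7: leading byte 0xEA = 11101010 → 3-byte char #3 = EA AB 91.
Offset 10: leading byte 0xD4 = 11010100 → 2-byte char #4 = D4 B1.
Leading byte 0xD4 = 11010100 matches 110xxxxx → 2-byte sequence.
Byte 1: 0xD4 = 11010100, payload 10100 (5 bits).
Byte 2: 0xB1 = 10110001 (10xxxxxx ✓), payload 110001.
Concatenate: 10100110001 = 0x531 (11 bits → U+0531).

U+0531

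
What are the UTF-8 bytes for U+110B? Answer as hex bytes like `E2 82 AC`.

U+110B = 0x110B = 4363 decimal. In range U+0800–U+FFFF → 3-byte form: 1110xxxx 10xxxxxx 10xxxxxx.
Binary (16 bits): 0001000100001011.
Split 4+6+6: 0001 | 000100 | 001011.
Byte 1: 11100001 = 0xE1.
Byte 2: 10000100 = 0x84.
Byte 3: 10001011 = 0x8B.

E1 84 8B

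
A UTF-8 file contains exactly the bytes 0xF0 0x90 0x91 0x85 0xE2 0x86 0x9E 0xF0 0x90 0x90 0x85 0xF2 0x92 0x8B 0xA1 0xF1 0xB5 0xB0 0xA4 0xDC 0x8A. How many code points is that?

6

Byte at offset 0: 0xF0 = 11110000 → 4-byte char (#1). Advance 4.
Byte at offset 4: 0xE2 = 11100010 → 3-byte char (#2). Advance 3.
Byte at offset 7: 0xF0 = 11110000 → 4-byte char (#3). Advance 4.
Byte at offset 11: 0xF2 = 11110010 → 4-byte char (#4). Advance 4.
Byte at offset 15: 0xF1 = 11110001 → 4-byte char (#5). Advance 4.
Byte at offset 19: 0xDC = 11011100 → 2-byte char (#6). Advance 2.
Reached end at offset 21 after 6 code points.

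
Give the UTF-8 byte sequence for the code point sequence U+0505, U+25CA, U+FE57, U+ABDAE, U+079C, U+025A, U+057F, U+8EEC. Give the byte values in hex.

D4 85 E2 97 8A EF B9 97 F2 AB B6 AE DE 9C C9 9A D5 BF E8 BB AC

U+0505: 2-byte form → D4 85.
U+25CA: 3-byte form → E2 97 8A.
U+FE57: 3-byte form → EF B9 97.
U+ABDAE: 4-byte form → F2 AB B6 AE.
U+079C: 2-byte form → DE 9C.
U+025A: 2-byte form → C9 9A.
U+057F: 2-byte form → D5 BF.
U+8EEC: 3-byte form → E8 BB AC.
Concatenated (21 bytes): D4 85 E2 97 8A EF B9 97 F2 AB B6 AE DE 9C C9 9A D5 BF E8 BB AC.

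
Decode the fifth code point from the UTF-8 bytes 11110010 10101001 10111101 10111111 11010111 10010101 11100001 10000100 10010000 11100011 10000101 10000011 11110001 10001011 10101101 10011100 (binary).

Offset 0: leading byte 0xF2 = 11110010 → 4-byte char #1 = F2 A9 BD BF.
Offset 4: leading byte 0xD7 = 11010111 → 2-byte char #2 = D7 95.
Offset 6: leading byte 0xE1 = 11100001 → 3-byte char #3 = E1 84 90.
Offset 9: leading byte 0xE3 = 11100011 → 3-byte char #4 = E3 85 83.
Offset 12: leading byte 0xF1 = 11110001 → 4-byte char #5 = F1 8B AD 9C.
Leading byte 0xF1 = 11110001 matches 11110xxx → 4-byte sequence.
Byte 1: 0xF1 = 11110001, payload 001 (3 bits).
Byte 2: 0x8B = 10001011 (10xxxxxx ✓), payload 001011.
Byte 3: 0xAD = 10101101 (10xxxxxx ✓), payload 101101.
Byte 4: 0x9C = 10011100 (10xxxxxx ✓), payload 011100.
Concatenate: 001001011101101011100 = 0x4BB5C (21 bits → U+4BB5C).

U+4BB5C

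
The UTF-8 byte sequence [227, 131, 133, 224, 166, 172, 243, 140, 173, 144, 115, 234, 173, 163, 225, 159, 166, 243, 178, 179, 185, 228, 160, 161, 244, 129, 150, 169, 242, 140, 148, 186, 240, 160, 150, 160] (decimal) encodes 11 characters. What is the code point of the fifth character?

Offset 0: leading byte 0xE3 = 11100011 → 3-byte char #1 = E3 83 85.
Offset 3: leading byte 0xE0 = 11100000 → 3-byte char #2 = E0 A6 AC.
Offset 6: leading byte 0xF3 = 11110011 → 4-byte char #3 = F3 8C AD 90.
Offset 10: leading byte 0x73 = 01110011 → 1-byte char #4 = 73.
Offset 11: leading byte 0xEA = 11101010 → 3-byte char #5 = EA AD A3.
Leading byte 0xEA = 11101010 matches 1110xxxx → 3-byte sequence.
Byte 1: 0xEA = 11101010, payload 1010 (4 bits).
Byte 2: 0xAD = 10101101 (10xxxxxx ✓), payload 101101.
Byte 3: 0xA3 = 10100011 (10xxxxxx ✓), payload 100011.
Concatenate: 1010101101100011 = 0xAB63 (16 bits → U+AB63).

U+AB63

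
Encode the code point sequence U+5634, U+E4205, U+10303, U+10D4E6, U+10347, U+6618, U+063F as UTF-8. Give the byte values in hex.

U+5634: 3-byte form → E5 98 B4.
U+E4205: 4-byte form → F3 A4 88 85.
U+10303: 4-byte form → F0 90 8C 83.
U+10D4E6: 4-byte form → F4 8D 93 A6.
U+10347: 4-byte form → F0 90 8D 87.
U+6618: 3-byte form → E6 98 98.
U+063F: 2-byte form → D8 BF.
Concatenated (24 bytes): E5 98 B4 F3 A4 88 85 F0 90 8C 83 F4 8D 93 A6 F0 90 8D 87 E6 98 98 D8 BF.

E5 98 B4 F3 A4 88 85 F0 90 8C 83 F4 8D 93 A6 F0 90 8D 87 E6 98 98 D8 BF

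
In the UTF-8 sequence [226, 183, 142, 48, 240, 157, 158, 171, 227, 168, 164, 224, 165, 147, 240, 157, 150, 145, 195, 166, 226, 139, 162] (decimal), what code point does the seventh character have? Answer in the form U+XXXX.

U+00E6

Offset 0: leading byte 0xE2 = 11100010 → 3-byte char #1 = E2 B7 8E.
Offset 3: leading byte 0x30 = 00110000 → 1-byte char #2 = 30.
Offset 4: leading byte 0xF0 = 11110000 → 4-byte char #3 = F0 9D 9E AB.
Offset 8: leading byte 0xE3 = 11100011 → 3-byte char #4 = E3 A8 A4.
Offset 11: leading byte 0xE0 = 11100000 → 3-byte char #5 = E0 A5 93.
Offset 14: leading byte 0xF0 = 11110000 → 4-byte char #6 = F0 9D 96 91.
Offset 18: leading byte 0xC3 = 11000011 → 2-byte char #7 = C3 A6.
Leading byte 0xC3 = 11000011 matches 110xxxxx → 2-byte sequence.
Byte 1: 0xC3 = 11000011, payload 00011 (5 bits).
Byte 2: 0xA6 = 10100110 (10xxxxxx ✓), payload 100110.
Concatenate: 00011100110 = 0xE6 (11 bits → U+00E6).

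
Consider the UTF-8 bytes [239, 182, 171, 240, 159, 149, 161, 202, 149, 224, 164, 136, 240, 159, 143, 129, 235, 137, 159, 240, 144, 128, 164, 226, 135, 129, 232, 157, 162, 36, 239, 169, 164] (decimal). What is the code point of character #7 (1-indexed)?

Offset 0: leading byte 0xEF = 11101111 → 3-byte char #1 = EF B6 AB.
Offset 3: leading byte 0xF0 = 11110000 → 4-byte char #2 = F0 9F 95 A1.
Offset 7: leading byte 0xCA = 11001010 → 2-byte char #3 = CA 95.
Offset 9: leading byte 0xE0 = 11100000 → 3-byte char #4 = E0 A4 88.
Offset 12: leading byte 0xF0 = 11110000 → 4-byte char #5 = F0 9F 8F 81.
Offset 16: leading byte 0xEB = 11101011 → 3-byte char #6 = EB 89 9F.
Offset 19: leading byte 0xF0 = 11110000 → 4-byte char #7 = F0 90 80 A4.
Leading byte 0xF0 = 11110000 matches 11110xxx → 4-byte sequence.
Byte 1: 0xF0 = 11110000, payload 000 (3 bits).
Byte 2: 0x90 = 10010000 (10xxxxxx ✓), payload 010000.
Byte 3: 0x80 = 10000000 (10xxxxxx ✓), payload 000000.
Byte 4: 0xA4 = 10100100 (10xxxxxx ✓), payload 100100.
Concatenate: 000010000000000100100 = 0x10024 (21 bits → U+10024).

U+10024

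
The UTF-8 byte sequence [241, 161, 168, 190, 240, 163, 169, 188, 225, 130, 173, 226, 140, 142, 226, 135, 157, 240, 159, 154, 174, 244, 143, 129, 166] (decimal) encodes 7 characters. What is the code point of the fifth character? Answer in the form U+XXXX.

Offset 0: leading byte 0xF1 = 11110001 → 4-byte char #1 = F1 A1 A8 BE.
Offset 4: leading byte 0xF0 = 11110000 → 4-byte char #2 = F0 A3 A9 BC.
Offset 8: leading byte 0xE1 = 11100001 → 3-byte char #3 = E1 82 AD.
Offset 11: leading byte 0xE2 = 11100010 → 3-byte char #4 = E2 8C 8E.
Offset 14: leading byte 0xE2 = 11100010 → 3-byte char #5 = E2 87 9D.
Leading byte 0xE2 = 11100010 matches 1110xxxx → 3-byte sequence.
Byte 1: 0xE2 = 11100010, payload 0010 (4 bits).
Byte 2: 0x87 = 10000111 (10xxxxxx ✓), payload 000111.
Byte 3: 0x9D = 10011101 (10xxxxxx ✓), payload 011101.
Concatenate: 0010000111011101 = 0x21DD (16 bits → U+21DD).

U+21DD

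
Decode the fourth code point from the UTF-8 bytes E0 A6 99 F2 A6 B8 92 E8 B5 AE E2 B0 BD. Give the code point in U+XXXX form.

Offset 0: leading byte 0xE0 = 11100000 → 3-byte char #1 = E0 A6 99.
Offset 3: leading byte 0xF2 = 11110010 → 4-byte char #2 = F2 A6 B8 92.
Offset 7: leading byte 0xE8 = 11101000 → 3-byte char #3 = E8 B5 AE.
Offset 10: leading byte 0xE2 = 11100010 → 3-byte char #4 = E2 B0 BD.
Leading byte 0xE2 = 11100010 matches 1110xxxx → 3-byte sequence.
Byte 1: 0xE2 = 11100010, payload 0010 (4 bits).
Byte 2: 0xB0 = 10110000 (10xxxxxx ✓), payload 110000.
Byte 3: 0xBD = 10111101 (10xxxxxx ✓), payload 111101.
Concatenate: 0010110000111101 = 0x2C3D (16 bits → U+2C3D).

U+2C3D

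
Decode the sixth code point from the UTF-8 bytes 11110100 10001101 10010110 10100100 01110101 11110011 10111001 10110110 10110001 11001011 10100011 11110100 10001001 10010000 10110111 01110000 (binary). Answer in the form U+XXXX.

Offset 0: leading byte 0xF4 = 11110100 → 4-byte char #1 = F4 8D 96 A4.
Offset 4: leading byte 0x75 = 01110101 → 1-byte char #2 = 75.
Offset 5: leading byte 0xF3 = 11110011 → 4-byte char #3 = F3 B9 B6 B1.
Offset 9: leading byte 0xCB = 11001011 → 2-byte char #4 = CB A3.
Offset 11: leading byte 0xF4 = 11110100 → 4-byte char #5 = F4 89 90 B7.
Offset 15: leading byte 0x70 = 01110000 → 1-byte char #6 = 70.
Leading byte 0x70 = 01110000 matches 0xxxxxxx → 1-byte sequence.
Byte 1: 0x70 = 01110000, payload 1110000 (7 bits).
Concatenate: 1110000 = 0x70 (7 bits → U+0070).

U+0070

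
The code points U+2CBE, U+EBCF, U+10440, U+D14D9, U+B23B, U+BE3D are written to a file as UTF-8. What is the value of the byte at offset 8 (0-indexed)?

U+2CBE → 3-byte form E2 B2 BE at offsets 0–2.
U+EBCF → 3-byte form EE AF 8F at offsets 3–5.
U+10440 → 4-byte form F0 90 91 80 at offsets 6–9.
Offset 8 falls in char 3's range; it's byte 3 of F0 90 91 80 = 0x91.

0x91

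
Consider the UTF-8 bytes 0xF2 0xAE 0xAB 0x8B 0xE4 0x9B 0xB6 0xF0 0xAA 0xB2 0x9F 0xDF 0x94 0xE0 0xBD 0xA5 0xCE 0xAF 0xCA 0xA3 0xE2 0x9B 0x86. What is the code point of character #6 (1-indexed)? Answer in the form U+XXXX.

U+03AF

Offset 0: leading byte 0xF2 = 11110010 → 4-byte char #1 = F2 AE AB 8B.
Offset 4: leading byte 0xE4 = 11100100 → 3-byte char #2 = E4 9B B6.
Offset 7: leading byte 0xF0 = 11110000 → 4-byte char #3 = F0 AA B2 9F.
Offset 11: leading byte 0xDF = 11011111 → 2-byte char #4 = DF 94.
Offset 13: leading byte 0xE0 = 11100000 → 3-byte char #5 = E0 BD A5.
Offset 16: leading byte 0xCE = 11001110 → 2-byte char #6 = CE AF.
Leading byte 0xCE = 11001110 matches 110xxxxx → 2-byte sequence.
Byte 1: 0xCE = 11001110, payload 01110 (5 bits).
Byte 2: 0xAF = 10101111 (10xxxxxx ✓), payload 101111.
Concatenate: 01110101111 = 0x3AF (11 bits → U+03AF).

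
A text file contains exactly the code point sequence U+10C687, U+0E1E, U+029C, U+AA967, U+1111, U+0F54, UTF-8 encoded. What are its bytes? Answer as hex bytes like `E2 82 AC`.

F4 8C 9A 87 E0 B8 9E CA 9C F2 AA A5 A7 E1 84 91 E0 BD 94

U+10C687: 4-byte form → F4 8C 9A 87.
U+0E1E: 3-byte form → E0 B8 9E.
U+029C: 2-byte form → CA 9C.
U+AA967: 4-byte form → F2 AA A5 A7.
U+1111: 3-byte form → E1 84 91.
U+0F54: 3-byte form → E0 BD 94.
Concatenated (19 bytes): F4 8C 9A 87 E0 B8 9E CA 9C F2 AA A5 A7 E1 84 91 E0 BD 94.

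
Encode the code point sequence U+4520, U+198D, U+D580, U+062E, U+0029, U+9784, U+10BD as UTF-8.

U+4520: 3-byte form → E4 94 A0.
U+198D: 3-byte form → E1 A6 8D.
U+D580: 3-byte form → ED 96 80.
U+062E: 2-byte form → D8 AE.
U+0029: 1-byte form → 29.
U+9784: 3-byte form → E9 9E 84.
U+10BD: 3-byte form → E1 82 BD.
Concatenated (18 bytes): E4 94 A0 E1 A6 8D ED 96 80 D8 AE 29 E9 9E 84 E1 82 BD.

E4 94 A0 E1 A6 8D ED 96 80 D8 AE 29 E9 9E 84 E1 82 BD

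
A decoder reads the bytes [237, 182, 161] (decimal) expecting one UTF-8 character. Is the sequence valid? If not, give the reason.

Structurally a 3-byte sequence; payload = 0xDDA1.
But 0xDDA1 is in U+D800–U+DFFF, the surrogate range. Surrogates are not Unicode scalar values and are forbidden in UTF-8.

invalid (encodes a surrogate (U+D800–U+DFFF))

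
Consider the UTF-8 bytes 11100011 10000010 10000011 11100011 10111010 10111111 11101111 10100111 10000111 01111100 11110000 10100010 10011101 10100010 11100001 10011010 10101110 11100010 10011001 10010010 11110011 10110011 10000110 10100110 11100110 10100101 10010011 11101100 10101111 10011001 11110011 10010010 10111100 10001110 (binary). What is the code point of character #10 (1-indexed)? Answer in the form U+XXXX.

U+CBD9

Offset 0: leading byte 0xE3 = 11100011 → 3-byte char #1 = E3 82 83.
Offset 3: leading byte 0xE3 = 11100011 → 3-byte char #2 = E3 BA BF.
Offset 6: leading byte 0xEF = 11101111 → 3-byte char #3 = EF A7 87.
Offset 9: leading byte 0x7C = 01111100 → 1-byte char #4 = 7C.
Offset 10: leading byte 0xF0 = 11110000 → 4-byte char #5 = F0 A2 9D A2.
Offset 14: leading byte 0xE1 = 11100001 → 3-byte char #6 = E1 9A AE.
Offset 17: leading byte 0xE2 = 11100010 → 3-byte char #7 = E2 99 92.
Offset 20: leading byte 0xF3 = 11110011 → 4-byte char #8 = F3 B3 86 A6.
Offset 24: leading byte 0xE6 = 11100110 → 3-byte char #9 = E6 A5 93.
Offset 27: leading byte 0xEC = 11101100 → 3-byte char #10 = EC AF 99.
Leading byte 0xEC = 11101100 matches 1110xxxx → 3-byte sequence.
Byte 1: 0xEC = 11101100, payload 1100 (4 bits).
Byte 2: 0xAF = 10101111 (10xxxxxx ✓), payload 101111.
Byte 3: 0x99 = 10011001 (10xxxxxx ✓), payload 011001.
Concatenate: 1100101111011001 = 0xCBD9 (16 bits → U+CBD9).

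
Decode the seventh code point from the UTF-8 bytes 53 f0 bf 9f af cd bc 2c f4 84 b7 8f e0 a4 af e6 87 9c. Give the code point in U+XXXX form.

Offset 0: leading byte 0x53 = 01010011 → 1-byte char #1 = 53.
Offset 1: leading byte 0xF0 = 11110000 → 4-byte char #2 = F0 BF 9F AF.
Offset 5: leading byte 0xCD = 11001101 → 2-byte char #3 = CD BC.
Offset 7: leading byte 0x2C = 00101100 → 1-byte char #4 = 2C.
Offset 8: leading byte 0xF4 = 11110100 → 4-byte char #5 = F4 84 B7 8F.
Offset 12: leading byte 0xE0 = 11100000 → 3-byte char #6 = E0 A4 AF.
Offset 15: leading byte 0xE6 = 11100110 → 3-byte char #7 = E6 87 9C.
Leading byte 0xE6 = 11100110 matches 1110xxxx → 3-byte sequence.
Byte 1: 0xE6 = 11100110, payload 0110 (4 bits).
Byte 2: 0x87 = 10000111 (10xxxxxx ✓), payload 000111.
Byte 3: 0x9C = 10011100 (10xxxxxx ✓), payload 011100.
Concatenate: 0110000111011100 = 0x61DC (16 bits → U+61DC).

U+61DC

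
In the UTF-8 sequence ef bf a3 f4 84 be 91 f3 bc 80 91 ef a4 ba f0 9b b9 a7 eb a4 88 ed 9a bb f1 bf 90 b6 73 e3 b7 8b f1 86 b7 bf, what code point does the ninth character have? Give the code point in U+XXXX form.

Offset 0: leading byte 0xEF = 11101111 → 3-byte char #1 = EF BF A3.
Offset 3: leading byte 0xF4 = 11110100 → 4-byte char #2 = F4 84 BE 91.
Offset 7: leading byte 0xF3 = 11110011 → 4-byte char #3 = F3 BC 80 91.
Offset 11: leading byte 0xEF = 11101111 → 3-byte char #4 = EF A4 BA.
Offset 14: leading byte 0xF0 = 11110000 → 4-byte char #5 = F0 9B B9 A7.
Offset 18: leading byte 0xEB = 11101011 → 3-byte char #6 = EB A4 88.
Offset 21: leading byte 0xED = 11101101 → 3-byte char #7 = ED 9A BB.
Offset 24: leading byte 0xF1 = 11110001 → 4-byte char #8 = F1 BF 90 B6.
Offset 28: leading byte 0x73 = 01110011 → 1-byte char #9 = 73.
Leading byte 0x73 = 01110011 matches 0xxxxxxx → 1-byte sequence.
Byte 1: 0x73 = 01110011, payload 1110011 (7 bits).
Concatenate: 1110011 = 0x73 (7 bits → U+0073).

U+0073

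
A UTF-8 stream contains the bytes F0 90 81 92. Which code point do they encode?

U+10052

Leading byte 0xF0 = 11110000 matches 11110xxx → 4-byte sequence.
Byte 1: 0xF0 = 11110000, payload 000 (3 bits).
Byte 2: 0x90 = 10010000 (10xxxxxx ✓), payload 010000.
Byte 3: 0x81 = 10000001 (10xxxxxx ✓), payload 000001.
Byte 4: 0x92 = 10010010 (10xxxxxx ✓), payload 010010.
Concatenate: 000010000000001010010 = 0x10052 (21 bits → U+10052).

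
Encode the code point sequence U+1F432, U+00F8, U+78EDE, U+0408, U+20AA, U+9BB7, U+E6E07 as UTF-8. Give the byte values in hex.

F0 9F 90 B2 C3 B8 F1 B8 BB 9E D0 88 E2 82 AA E9 AE B7 F3 A6 B8 87

U+1F432: 4-byte form → F0 9F 90 B2.
U+00F8: 2-byte form → C3 B8.
U+78EDE: 4-byte form → F1 B8 BB 9E.
U+0408: 2-byte form → D0 88.
U+20AA: 3-byte form → E2 82 AA.
U+9BB7: 3-byte form → E9 AE B7.
U+E6E07: 4-byte form → F3 A6 B8 87.
Concatenated (22 bytes): F0 9F 90 B2 C3 B8 F1 B8 BB 9E D0 88 E2 82 AA E9 AE B7 F3 A6 B8 87.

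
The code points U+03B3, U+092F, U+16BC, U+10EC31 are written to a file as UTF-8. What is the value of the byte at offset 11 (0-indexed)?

0xB1

U+03B3 → 2-byte form CE B3 at offsets 0–1.
U+092F → 3-byte form E0 A4 AF at offsets 2–4.
U+16BC → 3-byte form E1 9A BC at offsets 5–7.
U+10EC31 → 4-byte form F4 8E B0 B1 at offsets 8–11.
Offset 11 falls in char 4's range; it's byte 4 of F4 8E B0 B1 = 0xB1.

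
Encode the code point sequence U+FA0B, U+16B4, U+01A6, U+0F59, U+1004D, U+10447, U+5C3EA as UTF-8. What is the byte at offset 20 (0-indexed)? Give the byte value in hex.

0x9C

U+FA0B → 3-byte form EF A8 8B at offsets 0–2.
U+16B4 → 3-byte form E1 9A B4 at offsets 3–5.
U+01A6 → 2-byte form C6 A6 at offsets 6–7.
U+0F59 → 3-byte form E0 BD 99 at offsets 8–10.
U+1004D → 4-byte form F0 90 81 8D at offsets 11–14.
U+10447 → 4-byte form F0 90 91 87 at offsets 15–18.
U+5C3EA → 4-byte form F1 9C 8F AA at offsets 19–22.
Offset 20 falls in char 7's range; it's byte 2 of F1 9C 8F AA = 0x9C.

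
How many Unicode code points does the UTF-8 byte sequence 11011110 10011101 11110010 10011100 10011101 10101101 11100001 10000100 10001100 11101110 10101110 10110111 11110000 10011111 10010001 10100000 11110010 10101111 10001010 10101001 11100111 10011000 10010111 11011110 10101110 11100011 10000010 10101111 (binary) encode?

Byte at offset 0: 0xDE = 11011110 → 2-byte char (#1). Advance 2.
Byte at offset 2: 0xF2 = 11110010 → 4-byte char (#2). Advance 4.
Byte at offset 6: 0xE1 = 11100001 → 3-byte char (#3). Advance 3.
Byte at offset 9: 0xEE = 11101110 → 3-byte char (#4). Advance 3.
Byte at offset 12: 0xF0 = 11110000 → 4-byte char (#5). Advance 4.
Byte at offset 16: 0xF2 = 11110010 → 4-byte char (#6). Advance 4.
Byte at offset 20: 0xE7 = 11100111 → 3-byte char (#7). Advance 3.
Byte at offset 23: 0xDE = 11011110 → 2-byte char (#8). Advance 2.
Byte at offset 25: 0xE3 = 11100011 → 3-byte char (#9). Advance 3.
Reached end at offset 28 after 9 code points.

9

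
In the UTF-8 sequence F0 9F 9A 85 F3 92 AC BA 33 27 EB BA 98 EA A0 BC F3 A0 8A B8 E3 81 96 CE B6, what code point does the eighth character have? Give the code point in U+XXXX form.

Offset 0: leading byte 0xF0 = 11110000 → 4-byte char #1 = F0 9F 9A 85.
Offset 4: leading byte 0xF3 = 11110011 → 4-byte char #2 = F3 92 AC BA.
Offset 8: leading byte 0x33 = 00110011 → 1-byte char #3 = 33.
Offset 9: leading byte 0x27 = 00100111 → 1-byte char #4 = 27.
Offset 10: leading byte 0xEB = 11101011 → 3-byte char #5 = EB BA 98.
Offset 13: leading byte 0xEA = 11101010 → 3-byte char #6 = EA A0 BC.
Offset 16: leading byte 0xF3 = 11110011 → 4-byte char #7 = F3 A0 8A B8.
Offset 20: leading byte 0xE3 = 11100011 → 3-byte char #8 = E3 81 96.
Leading byte 0xE3 = 11100011 matches 1110xxxx → 3-byte sequence.
Byte 1: 0xE3 = 11100011, payload 0011 (4 bits).
Byte 2: 0x81 = 10000001 (10xxxxxx ✓), payload 000001.
Byte 3: 0x96 = 10010110 (10xxxxxx ✓), payload 010110.
Concatenate: 0011000001010110 = 0x3056 (16 bits → U+3056).

U+3056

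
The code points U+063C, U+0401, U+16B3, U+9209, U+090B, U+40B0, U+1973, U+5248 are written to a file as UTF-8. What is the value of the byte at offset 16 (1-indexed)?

1-indexed offset 16 is 0-indexed offset 15.
U+063C → 2-byte form D8 BC at offsets 0–1.
U+0401 → 2-byte form D0 81 at offsets 2–3.
U+16B3 → 3-byte form E1 9A B3 at offsets 4–6.
U+9209 → 3-byte form E9 88 89 at offsets 7–9.
U+090B → 3-byte form E0 A4 8B at offsets 10–12.
U+40B0 → 3-byte form E4 82 B0 at offsets 13–15.
Offset 15 falls in char 6's range; it's byte 3 of E4 82 B0 = 0xB0.

0xB0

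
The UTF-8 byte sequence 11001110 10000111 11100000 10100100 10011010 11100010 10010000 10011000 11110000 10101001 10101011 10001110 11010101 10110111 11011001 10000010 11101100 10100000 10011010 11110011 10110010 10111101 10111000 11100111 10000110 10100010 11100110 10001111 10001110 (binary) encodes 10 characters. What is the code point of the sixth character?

U+0642

Offset 0: leading byte 0xCE = 11001110 → 2-byte char #1 = CE 87.
Offset 2: leading byte 0xE0 = 11100000 → 3-byte char #2 = E0 A4 9A.
Offset 5: leading byte 0xE2 = 11100010 → 3-byte char #3 = E2 90 98.
Offset 8: leading byte 0xF0 = 11110000 → 4-byte char #4 = F0 A9 AB 8E.
Offset 12: leading byte 0xD5 = 11010101 → 2-byte char #5 = D5 B7.
Offset 14: leading byte 0xD9 = 11011001 → 2-byte char #6 = D9 82.
Leading byte 0xD9 = 11011001 matches 110xxxxx → 2-byte sequence.
Byte 1: 0xD9 = 11011001, payload 11001 (5 bits).
Byte 2: 0x82 = 10000010 (10xxxxxx ✓), payload 000010.
Concatenate: 11001000010 = 0x642 (11 bits → U+0642).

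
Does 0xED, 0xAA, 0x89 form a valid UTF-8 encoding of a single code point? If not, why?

Structurally a 3-byte sequence; payload = 0xDA89.
But 0xDA89 is in U+D800–U+DFFF, the surrogate range. Surrogates are not Unicode scalar values and are forbidden in UTF-8.

invalid (encodes a surrogate (U+D800–U+DFFF))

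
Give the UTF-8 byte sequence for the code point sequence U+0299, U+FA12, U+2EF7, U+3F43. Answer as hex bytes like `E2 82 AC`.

CA 99 EF A8 92 E2 BB B7 E3 BD 83

U+0299: 2-byte form → CA 99.
U+FA12: 3-byte form → EF A8 92.
U+2EF7: 3-byte form → E2 BB B7.
U+3F43: 3-byte form → E3 BD 83.
Concatenated (11 bytes): CA 99 EF A8 92 E2 BB B7 E3 BD 83.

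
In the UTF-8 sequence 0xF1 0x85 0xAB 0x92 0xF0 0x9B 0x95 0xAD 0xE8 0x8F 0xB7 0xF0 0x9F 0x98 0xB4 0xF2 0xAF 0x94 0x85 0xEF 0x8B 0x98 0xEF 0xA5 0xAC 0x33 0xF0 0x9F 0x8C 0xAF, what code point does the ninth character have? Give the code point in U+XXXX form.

Offset 0: leading byte 0xF1 = 11110001 → 4-byte char #1 = F1 85 AB 92.
Offset 4: leading byte 0xF0 = 11110000 → 4-byte char #2 = F0 9B 95 AD.
Offset 8: leading byte 0xE8 = 11101000 → 3-byte char #3 = E8 8F B7.
Offset 11: leading byte 0xF0 = 11110000 → 4-byte char #4 = F0 9F 98 B4.
Offset 15: leading byte 0xF2 = 11110010 → 4-byte char #5 = F2 AF 94 85.
Offset 19: leading byte 0xEF = 11101111 → 3-byte char #6 = EF 8B 98.
Offset 22: leading byte 0xEF = 11101111 → 3-byte char #7 = EF A5 AC.
Offset 25: leading byte 0x33 = 00110011 → 1-byte char #8 = 33.
Offset 26: leading byte 0xF0 = 11110000 → 4-byte char #9 = F0 9F 8C AF.
Leading byte 0xF0 = 11110000 matches 11110xxx → 4-byte sequence.
Byte 1: 0xF0 = 11110000, payload 000 (3 bits).
Byte 2: 0x9F = 10011111 (10xxxxxx ✓), payload 011111.
Byte 3: 0x8C = 10001100 (10xxxxxx ✓), payload 001100.
Byte 4: 0xAF = 10101111 (10xxxxxx ✓), payload 101111.
Concatenate: 000011111001100101111 = 0x1F32F (21 bits → U+1F32F).

U+1F32F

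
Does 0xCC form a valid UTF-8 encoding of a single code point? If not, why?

invalid (sequence truncated)

Leading byte 0xCC = 11001100 → 2-byte form, but only 1 byte is present.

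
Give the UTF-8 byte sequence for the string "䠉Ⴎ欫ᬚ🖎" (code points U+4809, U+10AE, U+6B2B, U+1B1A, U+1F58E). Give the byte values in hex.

U+4809: 3-byte form → E4 A0 89.
U+10AE: 3-byte form → E1 82 AE.
U+6B2B: 3-byte form → E6 AC AB.
U+1B1A: 3-byte form → E1 AC 9A.
U+1F58E: 4-byte form → F0 9F 96 8E.
Concatenated (16 bytes): E4 A0 89 E1 82 AE E6 AC AB E1 AC 9A F0 9F 96 8E.

E4 A0 89 E1 82 AE E6 AC AB E1 AC 9A F0 9F 96 8E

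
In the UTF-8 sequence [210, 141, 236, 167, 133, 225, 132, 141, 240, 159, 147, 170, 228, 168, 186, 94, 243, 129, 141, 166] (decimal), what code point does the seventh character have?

Offset 0: leading byte 0xD2 = 11010010 → 2-byte char #1 = D2 8D.
Offset 2: leading byte 0xEC = 11101100 → 3-byte char #2 = EC A7 85.
Offset 5: leading byte 0xE1 = 11100001 → 3-byte char #3 = E1 84 8D.
Offset 8: leading byte 0xF0 = 11110000 → 4-byte char #4 = F0 9F 93 AA.
Offset 12: leading byte 0xE4 = 11100100 → 3-byte char #5 = E4 A8 BA.
Offset 15: leading byte 0x5E = 01011110 → 1-byte char #6 = 5E.
Offset 16: leading byte 0xF3 = 11110011 → 4-byte char #7 = F3 81 8D A6.
Leading byte 0xF3 = 11110011 matches 11110xxx → 4-byte sequence.
Byte 1: 0xF3 = 11110011, payload 011 (3 bits).
Byte 2: 0x81 = 10000001 (10xxxxxx ✓), payload 000001.
Byte 3: 0x8D = 10001101 (10xxxxxx ✓), payload 001101.
Byte 4: 0xA6 = 10100110 (10xxxxxx ✓), payload 100110.
Concatenate: 011000001001101100110 = 0xC1366 (21 bits → U+C1366).

U+C1366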